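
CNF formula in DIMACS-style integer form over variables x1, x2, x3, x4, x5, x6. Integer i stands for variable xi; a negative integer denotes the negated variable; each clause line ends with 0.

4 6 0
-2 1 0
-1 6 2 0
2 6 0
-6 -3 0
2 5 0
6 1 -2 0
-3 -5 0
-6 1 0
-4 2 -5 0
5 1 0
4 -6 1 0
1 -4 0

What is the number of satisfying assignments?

Split on x1, then x6.
  x1=T, x6=T: 5 of the 16 assignments to (x2,x3,x4,x5) work.
  x1=T, x6=F: remaining (x2,x3,x4,x5) ∈ {(T,F,T,F); (T,F,T,T); (T,T,T,F)} — 3.
  x1=F, x6=T: a clause becomes empty — 0.
  x1=F, x6=F: a clause becomes empty — 0.
Total: 5 + 3 + 0 + 0 = 8.

8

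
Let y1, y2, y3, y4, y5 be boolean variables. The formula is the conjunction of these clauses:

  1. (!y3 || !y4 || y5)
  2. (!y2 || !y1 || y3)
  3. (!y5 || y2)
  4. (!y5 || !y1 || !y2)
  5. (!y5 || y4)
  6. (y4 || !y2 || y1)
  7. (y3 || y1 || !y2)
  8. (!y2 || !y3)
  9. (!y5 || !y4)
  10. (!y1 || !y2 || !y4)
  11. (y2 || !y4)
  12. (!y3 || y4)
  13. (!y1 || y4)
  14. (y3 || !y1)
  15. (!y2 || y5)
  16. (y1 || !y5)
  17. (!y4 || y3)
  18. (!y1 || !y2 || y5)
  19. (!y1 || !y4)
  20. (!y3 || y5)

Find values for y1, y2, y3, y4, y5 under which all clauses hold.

y1=False, y2=False, y3=False, y4=False, y5=False

Branch on y1: take y1 = False.
  then y5 is forced to False.
  then y2 is forced to False.
  then y4 is forced to False.
  then y3 is forced to False.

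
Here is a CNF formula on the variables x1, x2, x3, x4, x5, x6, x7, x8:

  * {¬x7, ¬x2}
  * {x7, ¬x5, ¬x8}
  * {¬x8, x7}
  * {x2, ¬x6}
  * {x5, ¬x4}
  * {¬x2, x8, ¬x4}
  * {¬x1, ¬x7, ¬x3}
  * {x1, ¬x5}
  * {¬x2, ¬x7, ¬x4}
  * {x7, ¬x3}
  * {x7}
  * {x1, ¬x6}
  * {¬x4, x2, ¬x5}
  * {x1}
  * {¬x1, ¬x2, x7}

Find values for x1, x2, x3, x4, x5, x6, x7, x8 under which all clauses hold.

x1 = T, x2 = F, x3 = F, x4 = F, x5 = F, x6 = F, x7 = T, x8 = F

The clause (x7) is unit: x7 must be True.
The clause (¬x2) is unit: x2 must be False.
The clause (¬x6) is unit: x6 must be False.
(x1) is a unit clause, so x1 = True.
Unit propagation: (¬x3) forces x3 = False.
x4 occurs only negated in the remaining clauses — set x4 = False.
x5, x8 are now unconstrained; take x5 = False, x8 = False.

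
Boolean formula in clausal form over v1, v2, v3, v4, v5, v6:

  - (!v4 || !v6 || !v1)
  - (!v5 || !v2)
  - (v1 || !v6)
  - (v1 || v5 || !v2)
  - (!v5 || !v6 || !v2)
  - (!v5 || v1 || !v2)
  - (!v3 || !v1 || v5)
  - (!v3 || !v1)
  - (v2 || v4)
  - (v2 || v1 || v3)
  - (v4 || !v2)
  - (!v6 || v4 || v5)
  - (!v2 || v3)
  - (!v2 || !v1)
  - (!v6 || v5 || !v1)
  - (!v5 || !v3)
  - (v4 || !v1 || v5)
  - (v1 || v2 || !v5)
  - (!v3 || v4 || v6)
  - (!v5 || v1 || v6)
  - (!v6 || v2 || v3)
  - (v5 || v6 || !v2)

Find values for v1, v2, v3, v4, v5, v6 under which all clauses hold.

v1=False, v2=False, v3=True, v4=True, v5=False, v6=False

Branch on v1: take v1 = False.
  then v6 is forced to False.
  then v5 is forced to False.
  then v2 is forced to False.
  then v4 is forced to True.
  then v3 is forced to True.
Every clause has at least one true literal under this assignment.
Check each clause:
  1. (!v4 || !v6 || !v1) — !v6 is true.
  2. (!v2 || !v5) — !v5 is true.
  3. (v1 || !v6) — !v6 is true.
  4. (v1 || !v2 || v5) — !v2 is true.
  5. (!v5 || !v2 || !v6) — !v6 is true.
  6. (!v5 || v1 || !v2) — !v5 is true.
  7. (v5 || !v3 || !v1) — !v1 is true.
  8. (!v3 || !v1) — !v1 is true.
  9. (v4 || v2) — v4 is true.
  10. (v1 || v2 || v3) — v3 is true.
  11. (v4 || !v2) — v4 is true.
  12. (!v6 || v5 || v4) — !v6 is true.
  13. (!v2 || v3) — v3 is true.
  14. (!v1 || !v2) — !v2 is true.
  15. (!v6 || v5 || !v1) — !v6 is true.
  16. (!v3 || !v5) — !v5 is true.
  17. (v5 || !v1 || v4) — v4 is true.
  18. (v2 || !v5 || v1) — !v5 is true.
  19. (v6 || !v3 || v4) — v4 is true.
  20. (!v5 || v6 || v1) — !v5 is true.
  21. (!v6 || v2 || v3) — !v6 is true.
  22. (v5 || v6 || !v2) — !v2 is true.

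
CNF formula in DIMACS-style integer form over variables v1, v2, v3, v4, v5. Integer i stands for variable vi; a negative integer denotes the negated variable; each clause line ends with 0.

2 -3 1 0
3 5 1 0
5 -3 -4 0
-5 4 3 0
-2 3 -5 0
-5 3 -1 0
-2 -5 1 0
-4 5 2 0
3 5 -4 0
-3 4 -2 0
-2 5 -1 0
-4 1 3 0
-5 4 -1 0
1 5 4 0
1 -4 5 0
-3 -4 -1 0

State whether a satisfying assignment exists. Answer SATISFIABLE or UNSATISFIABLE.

Branch on v1: take v1 = True.
Branch on v2: take v2 = False.
For the remaining variables, v3 = False, v4 = False, v5 = False works.
So v1 = T, v2 = F, v3 = F, v4 = F, v5 = F is a satisfying assignment.

SATISFIABLE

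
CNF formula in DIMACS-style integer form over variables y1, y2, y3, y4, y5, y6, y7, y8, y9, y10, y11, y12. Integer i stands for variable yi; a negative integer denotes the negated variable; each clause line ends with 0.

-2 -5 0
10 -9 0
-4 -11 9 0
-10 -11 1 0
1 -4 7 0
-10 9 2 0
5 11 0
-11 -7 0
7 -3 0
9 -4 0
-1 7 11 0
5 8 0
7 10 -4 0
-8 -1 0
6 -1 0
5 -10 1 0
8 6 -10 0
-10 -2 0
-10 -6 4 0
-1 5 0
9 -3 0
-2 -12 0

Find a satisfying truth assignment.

y3 occurs only negated in the remaining clauses — set y3 = False.
Set y1 = False and propagate.
Branch on y2: take y2 = False.
Set y4 = False and propagate.
The remaining clauses are satisfied by y5 = True, y6 = False, y7 = False, y8 = True, y9 = False, y10 = False, y11 = True, y12 = True.

y1=False  y2=False  y3=False  y4=False  y5=True  y6=False  y7=False  y8=True  y9=False  y10=False  y11=True  y12=True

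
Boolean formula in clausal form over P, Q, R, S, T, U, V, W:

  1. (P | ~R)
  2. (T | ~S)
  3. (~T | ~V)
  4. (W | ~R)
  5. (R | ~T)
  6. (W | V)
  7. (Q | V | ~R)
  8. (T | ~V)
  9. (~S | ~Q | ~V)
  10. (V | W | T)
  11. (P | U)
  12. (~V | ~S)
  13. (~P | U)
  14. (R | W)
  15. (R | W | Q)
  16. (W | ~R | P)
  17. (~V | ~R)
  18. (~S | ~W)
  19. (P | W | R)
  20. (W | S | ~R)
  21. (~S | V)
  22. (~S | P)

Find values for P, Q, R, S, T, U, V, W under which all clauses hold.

P=True, Q=True, R=False, S=False, T=False, U=True, V=False, W=True

Check each clause:
  1. (P | ~R) — P is true.
  2. (~S | T) — ~S is true.
  3. (~T | ~V) — ~V is true.
  4. (~R | W) — W is true.
  5. (~T | R) — ~T is true.
  6. (V | W) — W is true.
  7. (~R | Q | V) — Q is true.
  8. (T | ~V) — ~V is true.
  9. (~S | ~V | ~Q) — ~V is true.
  10. (V | T | W) — W is true.
  11. (P | U) — P is true.
  12. (~V | ~S) — ~V is true.
  13. (~P | U) — U is true.
  14. (W | R) — W is true.
  15. (Q | R | W) — W is true.
  16. (P | W | ~R) — W is true.
  17. (~R | ~V) — ~V is true.
  18. (~W | ~S) — ~S is true.
  19. (P | W | R) — W is true.
  20. (S | ~R | W) — W is true.
  21. (~S | V) — ~S is true.
  22. (~S | P) — P is true.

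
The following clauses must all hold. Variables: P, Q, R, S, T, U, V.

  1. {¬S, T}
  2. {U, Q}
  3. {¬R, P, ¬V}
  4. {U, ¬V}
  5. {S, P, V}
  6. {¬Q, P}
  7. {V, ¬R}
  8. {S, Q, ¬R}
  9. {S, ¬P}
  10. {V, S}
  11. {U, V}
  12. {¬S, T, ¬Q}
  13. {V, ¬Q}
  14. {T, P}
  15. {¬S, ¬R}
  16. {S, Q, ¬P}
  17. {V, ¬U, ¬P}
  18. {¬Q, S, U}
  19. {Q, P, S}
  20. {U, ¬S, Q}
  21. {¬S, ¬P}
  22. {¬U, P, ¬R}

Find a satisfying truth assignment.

P=False, Q=False, R=False, S=True, T=True, U=True, V=False

Pure literal: R appears only negated; assign R = False.
Pure literal: T appears only positively; assign T = True.
Branch on P: take P = False.
  then Q is forced to False.
  then U is forced to True.
  then S is forced to True.
V is now unconstrained; take V = False.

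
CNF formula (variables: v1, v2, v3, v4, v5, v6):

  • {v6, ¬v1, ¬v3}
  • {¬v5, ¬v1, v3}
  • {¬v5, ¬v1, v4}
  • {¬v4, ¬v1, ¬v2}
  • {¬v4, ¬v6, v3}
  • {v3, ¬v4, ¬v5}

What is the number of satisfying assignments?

35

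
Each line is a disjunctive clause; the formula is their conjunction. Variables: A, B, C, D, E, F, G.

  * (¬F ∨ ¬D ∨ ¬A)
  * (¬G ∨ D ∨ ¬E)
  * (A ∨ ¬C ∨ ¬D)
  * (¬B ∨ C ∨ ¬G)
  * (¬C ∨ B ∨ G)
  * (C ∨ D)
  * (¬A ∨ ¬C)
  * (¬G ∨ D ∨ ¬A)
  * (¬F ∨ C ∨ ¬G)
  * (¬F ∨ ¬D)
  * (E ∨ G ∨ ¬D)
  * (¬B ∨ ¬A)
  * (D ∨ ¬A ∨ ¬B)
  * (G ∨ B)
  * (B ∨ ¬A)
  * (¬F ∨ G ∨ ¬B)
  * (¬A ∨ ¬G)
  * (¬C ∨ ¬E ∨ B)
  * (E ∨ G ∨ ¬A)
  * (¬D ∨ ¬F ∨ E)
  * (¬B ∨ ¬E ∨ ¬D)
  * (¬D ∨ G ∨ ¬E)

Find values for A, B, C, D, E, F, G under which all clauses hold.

A = F, B = F, C = T, D = F, E = F, F = T, G = T

Check each clause:
  1. (¬F ∨ ¬A ∨ ¬D) — ¬D is true.
  2. (D ∨ ¬E ∨ ¬G) — ¬E is true.
  3. (¬C ∨ ¬D ∨ A) — ¬D is true.
  4. (¬G ∨ ¬B ∨ C) — C is true.
  5. (G ∨ ¬C ∨ B) — G is true.
  6. (C ∨ D) — C is true.
  7. (¬A ∨ ¬C) — ¬A is true.
  8. (D ∨ ¬A ∨ ¬G) — ¬A is true.
  9. (¬G ∨ ¬F ∨ C) — C is true.
  10. (¬F ∨ ¬D) — ¬D is true.
  11. (G ∨ ¬D ∨ E) — ¬D is true.
  12. (¬A ∨ ¬B) — ¬A is true.
  13. (¬A ∨ D ∨ ¬B) — ¬A is true.
  14. (B ∨ G) — G is true.
  15. (B ∨ ¬A) — ¬A is true.
  16. (¬B ∨ ¬F ∨ G) — ¬B is true.
  17. (¬A ∨ ¬G) — ¬A is true.
  18. (¬C ∨ ¬E ∨ B) — ¬E is true.
  19. (E ∨ ¬A ∨ G) — ¬A is true.
  20. (¬F ∨ ¬D ∨ E) — ¬D is true.
  21. (¬B ∨ ¬D ∨ ¬E) — ¬E is true.
  22. (G ∨ ¬D ∨ ¬E) — ¬E is true.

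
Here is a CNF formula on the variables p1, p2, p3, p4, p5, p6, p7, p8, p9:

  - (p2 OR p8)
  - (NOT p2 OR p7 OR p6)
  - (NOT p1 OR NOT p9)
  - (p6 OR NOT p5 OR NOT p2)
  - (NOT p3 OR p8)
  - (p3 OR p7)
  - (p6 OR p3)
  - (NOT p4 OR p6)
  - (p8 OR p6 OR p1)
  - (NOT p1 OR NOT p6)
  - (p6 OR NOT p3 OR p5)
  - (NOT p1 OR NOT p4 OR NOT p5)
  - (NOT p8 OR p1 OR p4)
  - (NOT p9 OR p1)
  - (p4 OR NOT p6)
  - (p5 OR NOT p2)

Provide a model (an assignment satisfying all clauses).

p1 = 0, p2 = 0, p3 = 1, p4 = 1, p5 = 0, p6 = 1, p7 = 1, p8 = 1, p9 = 0

p7 occurs only positively in the remaining clauses — set p7 = True.
Pure literal: p9 appears only negated; assign p9 = False.
Branch on p1: take p1 = False.
The remaining clauses are satisfied by p2 = False, p3 = True, p4 = True, p5 = False, p6 = True, p8 = True.
Every clause has at least one true literal under this assignment.
Check each clause:
  1. (p2 OR p8) — p8 is true.
  2. (p7 OR NOT p2 OR p6) — p6 is true.
  3. (NOT p1 OR NOT p9) — NOT p1 is true.
  4. (NOT p5 OR NOT p2 OR p6) — NOT p5 is true.
  5. (p8 OR NOT p3) — p8 is true.
  6. (p7 OR p3) — p3 is true.
  7. (p3 OR p6) — p3 is true.
  8. (p6 OR NOT p4) — p6 is true.
  9. (p6 OR p8 OR p1) — p8 is true.
  10. (NOT p6 OR NOT p1) — NOT p1 is true.
  11. (p5 OR p6 OR NOT p3) — p6 is true.
  12. (NOT p5 OR NOT p1 OR NOT p4) — NOT p5 is true.
  13. (p1 OR NOT p8 OR p4) — p4 is true.
  14. (p1 OR NOT p9) — NOT p9 is true.
  15. (p4 OR NOT p6) — p4 is true.
  16. (NOT p2 OR p5) — NOT p2 is true.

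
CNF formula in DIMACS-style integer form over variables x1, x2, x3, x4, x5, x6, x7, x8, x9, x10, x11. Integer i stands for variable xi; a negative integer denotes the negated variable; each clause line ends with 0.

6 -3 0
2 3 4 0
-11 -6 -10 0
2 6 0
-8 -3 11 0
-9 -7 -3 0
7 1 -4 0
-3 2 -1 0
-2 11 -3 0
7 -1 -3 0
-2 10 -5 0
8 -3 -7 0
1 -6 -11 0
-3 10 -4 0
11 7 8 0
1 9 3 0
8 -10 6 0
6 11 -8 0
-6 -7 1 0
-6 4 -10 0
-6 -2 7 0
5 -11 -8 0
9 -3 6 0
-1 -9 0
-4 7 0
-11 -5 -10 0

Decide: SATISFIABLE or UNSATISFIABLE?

SATISFIABLE

Branch on x1: take x1 = True.
  then x9 is forced to False.
The remaining clauses are satisfied by x2 = True, x3 = False, x4 = True, x5 = False, x6 = True, x7 = True, x8 = False, x10 = True, x11 = False.
So x1=True, x2=True, x3=False, x4=True, x5=False, x6=True, x7=True, x8=False, x9=False, x10=True, x11=False is a satisfying assignment.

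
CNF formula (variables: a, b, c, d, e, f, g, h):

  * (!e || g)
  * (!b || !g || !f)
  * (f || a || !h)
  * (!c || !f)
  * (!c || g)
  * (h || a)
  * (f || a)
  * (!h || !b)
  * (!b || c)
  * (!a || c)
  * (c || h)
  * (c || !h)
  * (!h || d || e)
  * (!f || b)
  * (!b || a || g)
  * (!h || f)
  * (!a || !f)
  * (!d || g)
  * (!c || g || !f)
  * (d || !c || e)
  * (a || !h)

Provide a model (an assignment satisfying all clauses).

a = 1  b = 1  c = 1  d = 0  e = 1  f = 0  g = 1  h = 0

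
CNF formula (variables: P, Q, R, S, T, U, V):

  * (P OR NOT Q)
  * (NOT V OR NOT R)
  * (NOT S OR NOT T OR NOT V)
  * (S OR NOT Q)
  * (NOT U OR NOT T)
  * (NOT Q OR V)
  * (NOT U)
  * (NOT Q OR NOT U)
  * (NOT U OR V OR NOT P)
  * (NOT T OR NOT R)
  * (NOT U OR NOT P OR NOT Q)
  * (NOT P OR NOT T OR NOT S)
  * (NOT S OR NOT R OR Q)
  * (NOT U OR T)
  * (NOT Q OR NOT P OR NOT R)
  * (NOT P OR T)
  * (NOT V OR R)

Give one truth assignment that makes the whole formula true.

P = False  Q = False  R = True  S = False  T = False  U = False  V = False

Check each clause:
  1. (NOT Q OR P) — NOT Q is true.
  2. (NOT R OR NOT V) — NOT V is true.
  3. (NOT S OR NOT T OR NOT V) — NOT V is true.
  4. (NOT Q OR S) — NOT Q is true.
  5. (NOT U OR NOT T) — NOT U is true.
  6. (NOT Q OR V) — NOT Q is true.
  7. (NOT U) — NOT U is true.
  8. (NOT U OR NOT Q) — NOT U is true.
  9. (NOT U OR V OR NOT P) — NOT U is true.
  10. (NOT T OR NOT R) — NOT T is true.
  11. (NOT U OR NOT P OR NOT Q) — NOT U is true.
  12. (NOT P OR NOT S OR NOT T) — NOT T is true.
  13. (Q OR NOT R OR NOT S) — NOT S is true.
  14. (T OR NOT U) — NOT U is true.
  15. (NOT R OR NOT P OR NOT Q) — NOT Q is true.
  16. (T OR NOT P) — NOT P is true.
  17. (R OR NOT V) — NOT V is true.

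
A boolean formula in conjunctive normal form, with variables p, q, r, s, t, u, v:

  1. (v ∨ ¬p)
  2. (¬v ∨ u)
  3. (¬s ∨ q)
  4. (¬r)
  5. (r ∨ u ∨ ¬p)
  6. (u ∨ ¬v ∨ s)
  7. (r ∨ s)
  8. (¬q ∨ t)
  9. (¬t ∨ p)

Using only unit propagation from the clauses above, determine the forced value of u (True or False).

True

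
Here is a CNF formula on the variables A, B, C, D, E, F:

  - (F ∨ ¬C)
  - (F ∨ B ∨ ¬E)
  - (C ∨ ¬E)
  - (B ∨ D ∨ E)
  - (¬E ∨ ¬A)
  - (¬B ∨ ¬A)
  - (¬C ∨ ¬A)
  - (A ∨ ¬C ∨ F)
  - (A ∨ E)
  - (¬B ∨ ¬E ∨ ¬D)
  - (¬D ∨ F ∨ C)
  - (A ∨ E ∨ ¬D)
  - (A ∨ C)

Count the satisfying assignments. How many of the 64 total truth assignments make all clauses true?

4

Satisfying assignments:
  A=F B=F C=T D=F E=T F=T
  A=F B=F C=T D=T E=T F=T
  A=F B=T C=T D=F E=T F=T
  A=T B=F C=F D=T E=F F=T
That's 4 in total.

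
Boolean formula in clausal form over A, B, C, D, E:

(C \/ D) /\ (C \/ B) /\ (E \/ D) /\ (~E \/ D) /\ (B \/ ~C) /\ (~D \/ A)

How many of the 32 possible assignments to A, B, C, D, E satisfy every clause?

4

The models are:
  A=T B=T C=F D=T E=F
  A=T B=T C=F D=T E=T
  A=T B=T C=T D=T E=F
  A=T B=T C=T D=T E=T
That's 4 in total.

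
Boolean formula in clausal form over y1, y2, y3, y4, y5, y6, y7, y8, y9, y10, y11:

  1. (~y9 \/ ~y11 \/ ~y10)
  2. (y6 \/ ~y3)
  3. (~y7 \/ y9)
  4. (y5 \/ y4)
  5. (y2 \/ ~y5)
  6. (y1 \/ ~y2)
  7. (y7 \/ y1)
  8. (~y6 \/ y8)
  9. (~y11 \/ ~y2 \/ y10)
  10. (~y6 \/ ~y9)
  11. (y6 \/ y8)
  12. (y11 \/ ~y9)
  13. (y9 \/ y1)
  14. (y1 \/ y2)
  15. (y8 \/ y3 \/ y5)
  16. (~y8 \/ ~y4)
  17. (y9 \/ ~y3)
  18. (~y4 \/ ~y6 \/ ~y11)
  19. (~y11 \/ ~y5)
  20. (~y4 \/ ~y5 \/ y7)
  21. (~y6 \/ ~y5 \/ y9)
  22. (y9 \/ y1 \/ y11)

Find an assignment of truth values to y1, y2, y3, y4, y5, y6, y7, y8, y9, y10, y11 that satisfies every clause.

y1=True, y2=True, y3=False, y4=False, y5=True, y6=False, y7=False, y8=True, y9=False, y10=False, y11=False

y1 occurs only positively in the remaining clauses — set y1 = True.
Branch on y2: take y2 = True.
Set y3 = False and propagate.
Set y4 = False and propagate.
  then y5 is forced to True.
  then y11 is forced to False.
  then y9 is forced to False.
  then y7 is forced to False.
  then y6 is forced to False.
  then y8 is forced to True.
y10 is now unconstrained; take y10 = False.
Every clause has at least one true literal under this assignment.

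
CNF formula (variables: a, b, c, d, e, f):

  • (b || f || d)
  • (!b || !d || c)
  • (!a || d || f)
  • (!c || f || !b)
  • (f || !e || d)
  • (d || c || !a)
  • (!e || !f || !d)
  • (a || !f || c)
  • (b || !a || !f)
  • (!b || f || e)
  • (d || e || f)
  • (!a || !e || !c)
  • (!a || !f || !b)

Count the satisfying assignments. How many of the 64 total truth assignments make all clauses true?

13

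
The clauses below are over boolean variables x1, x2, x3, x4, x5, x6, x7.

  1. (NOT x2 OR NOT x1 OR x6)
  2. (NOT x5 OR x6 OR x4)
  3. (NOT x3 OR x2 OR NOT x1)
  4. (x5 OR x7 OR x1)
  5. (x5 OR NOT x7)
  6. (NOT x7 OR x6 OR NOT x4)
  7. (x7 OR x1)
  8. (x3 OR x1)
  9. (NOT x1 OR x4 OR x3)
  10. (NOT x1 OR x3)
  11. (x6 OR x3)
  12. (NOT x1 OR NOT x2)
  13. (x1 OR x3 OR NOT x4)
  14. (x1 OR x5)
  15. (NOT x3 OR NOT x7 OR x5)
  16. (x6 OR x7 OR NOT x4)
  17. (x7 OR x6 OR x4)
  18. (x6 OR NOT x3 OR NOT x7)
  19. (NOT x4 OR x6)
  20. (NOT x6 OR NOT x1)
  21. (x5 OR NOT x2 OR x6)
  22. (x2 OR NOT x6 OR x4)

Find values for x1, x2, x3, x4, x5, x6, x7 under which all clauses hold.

Branch on x1: take x1 = False.
  then x7 is forced to True.
  then x5 is forced to True.
  then x3 is forced to True.
  then x6 is forced to True.
Try x2 = False.
  then x4 is forced to True.

x1=False, x2=False, x3=True, x4=True, x5=True, x6=True, x7=True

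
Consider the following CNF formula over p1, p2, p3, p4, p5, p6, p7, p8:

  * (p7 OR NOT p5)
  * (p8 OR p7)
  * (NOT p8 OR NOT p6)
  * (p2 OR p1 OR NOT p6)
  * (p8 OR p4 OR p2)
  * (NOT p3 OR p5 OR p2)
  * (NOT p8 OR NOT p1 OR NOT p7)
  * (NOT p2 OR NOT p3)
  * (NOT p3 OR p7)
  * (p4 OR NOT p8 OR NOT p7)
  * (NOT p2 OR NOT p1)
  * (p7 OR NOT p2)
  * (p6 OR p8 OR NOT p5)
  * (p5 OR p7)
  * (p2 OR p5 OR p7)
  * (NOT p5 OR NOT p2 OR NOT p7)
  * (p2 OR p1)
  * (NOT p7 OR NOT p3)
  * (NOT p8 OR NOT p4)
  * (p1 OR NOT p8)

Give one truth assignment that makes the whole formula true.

p1=False, p2=True, p3=False, p4=True, p5=False, p6=True, p7=True, p8=False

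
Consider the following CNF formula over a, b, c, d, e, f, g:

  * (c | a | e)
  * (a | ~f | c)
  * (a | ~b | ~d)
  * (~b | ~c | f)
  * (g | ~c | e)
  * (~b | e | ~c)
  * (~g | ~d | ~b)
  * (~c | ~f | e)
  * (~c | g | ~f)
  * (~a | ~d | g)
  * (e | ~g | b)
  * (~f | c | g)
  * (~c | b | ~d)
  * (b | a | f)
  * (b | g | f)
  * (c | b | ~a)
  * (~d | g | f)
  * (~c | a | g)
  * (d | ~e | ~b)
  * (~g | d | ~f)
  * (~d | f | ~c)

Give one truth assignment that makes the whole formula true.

a = T, b = T, c = F, d = F, e = F, f = F, g = F

Set a = True and propagate.
The remaining clauses are satisfied by b = True, c = False, d = False, e = False, f = False, g = False.
Every clause has at least one true literal under this assignment.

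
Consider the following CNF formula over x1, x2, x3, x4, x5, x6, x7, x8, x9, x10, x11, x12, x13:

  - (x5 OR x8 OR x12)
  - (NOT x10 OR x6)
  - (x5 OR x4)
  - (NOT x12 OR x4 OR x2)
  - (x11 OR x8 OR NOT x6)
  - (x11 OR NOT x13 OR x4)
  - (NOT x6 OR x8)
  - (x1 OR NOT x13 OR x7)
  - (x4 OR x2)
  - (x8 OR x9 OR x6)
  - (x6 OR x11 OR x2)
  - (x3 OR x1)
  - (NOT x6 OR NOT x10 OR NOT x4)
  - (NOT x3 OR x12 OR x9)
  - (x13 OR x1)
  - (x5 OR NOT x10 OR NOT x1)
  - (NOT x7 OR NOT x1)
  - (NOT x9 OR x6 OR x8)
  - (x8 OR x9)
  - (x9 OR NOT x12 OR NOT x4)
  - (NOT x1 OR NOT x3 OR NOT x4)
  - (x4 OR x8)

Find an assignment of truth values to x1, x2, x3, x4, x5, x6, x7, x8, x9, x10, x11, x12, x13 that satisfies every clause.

x1 = 0  x2 = 1  x3 = 1  x4 = 0  x5 = 1  x6 = 0  x7 = 1  x8 = 1  x9 = 1  x10 = 0  x11 = 1  x12 = 0  x13 = 1

Check each clause:
  1. (x12 OR x5 OR x8) — x8 is true.
  2. (x6 OR NOT x10) — NOT x10 is true.
  3. (x5 OR x4) — x5 is true.
  4. (x4 OR NOT x12 OR x2) — x2 is true.
  5. (x11 OR x8 OR NOT x6) — x8 is true.
  6. (x4 OR x11 OR NOT x13) — x11 is true.
  7. (NOT x6 OR x8) — x8 is true.
  8. (x7 OR x1 OR NOT x13) — x7 is true.
  9. (x2 OR x4) — x2 is true.
  10. (x8 OR x9 OR x6) — x8 is true.
  11. (x6 OR x11 OR x2) — x2 is true.
  12. (x1 OR x3) — x3 is true.
  13. (NOT x6 OR NOT x4 OR NOT x10) — NOT x6 is true.
  14. (x12 OR x9 OR NOT x3) — x9 is true.
  15. (x13 OR x1) — x13 is true.
  16. (x5 OR NOT x1 OR NOT x10) — x5 is true.
  17. (NOT x7 OR NOT x1) — NOT x1 is true.
  18. (x6 OR NOT x9 OR x8) — x8 is true.
  19. (x8 OR x9) — x8 is true.
  20. (NOT x12 OR NOT x4 OR x9) — x9 is true.
  21. (NOT x3 OR NOT x4 OR NOT x1) — NOT x4 is true.
  22. (x4 OR x8) — x8 is true.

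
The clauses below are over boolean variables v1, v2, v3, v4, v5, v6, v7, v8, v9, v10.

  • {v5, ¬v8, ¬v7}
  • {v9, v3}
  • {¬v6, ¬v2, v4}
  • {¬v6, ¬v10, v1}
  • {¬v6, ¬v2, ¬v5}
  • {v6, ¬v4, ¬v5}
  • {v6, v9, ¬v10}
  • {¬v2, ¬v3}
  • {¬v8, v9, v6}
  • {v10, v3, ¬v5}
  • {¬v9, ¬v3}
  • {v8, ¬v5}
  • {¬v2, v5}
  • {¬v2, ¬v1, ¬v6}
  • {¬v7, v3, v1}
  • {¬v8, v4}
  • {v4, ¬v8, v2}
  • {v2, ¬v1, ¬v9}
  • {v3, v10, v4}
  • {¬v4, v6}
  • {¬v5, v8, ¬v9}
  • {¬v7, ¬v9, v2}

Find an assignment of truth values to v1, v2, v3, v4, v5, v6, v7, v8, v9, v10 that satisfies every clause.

v7 occurs only negated in the remaining clauses — set v7 = False.
Try v1 = True.
Branch on v2: take v2 = False.
  then v9 is forced to False.
  then v3 is forced to True.
Try v4 = False.
  then v8 is forced to False.
  then v5 is forced to False.
The remaining clauses are satisfied by v6 = True, v10 = True.

v1=True  v2=False  v3=True  v4=False  v5=False  v6=True  v7=False  v8=False  v9=False  v10=True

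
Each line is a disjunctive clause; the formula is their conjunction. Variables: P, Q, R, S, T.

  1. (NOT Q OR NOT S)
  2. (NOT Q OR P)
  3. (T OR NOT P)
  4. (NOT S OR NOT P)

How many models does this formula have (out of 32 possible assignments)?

12

Split on P, then Q.
  P=1, Q=1: remaining (R,S,T) ∈ {(0,0,1); (1,0,1)} — 2.
  P=1, Q=0: remaining (R,S,T) ∈ {(0,0,1); (1,0,1)} — 2.
  P=0, Q=1: a clause becomes empty — 0.
  P=0, Q=0: R, S, T free → 2^3 = 8.
Total: 2 + 2 + 0 + 8 = 12.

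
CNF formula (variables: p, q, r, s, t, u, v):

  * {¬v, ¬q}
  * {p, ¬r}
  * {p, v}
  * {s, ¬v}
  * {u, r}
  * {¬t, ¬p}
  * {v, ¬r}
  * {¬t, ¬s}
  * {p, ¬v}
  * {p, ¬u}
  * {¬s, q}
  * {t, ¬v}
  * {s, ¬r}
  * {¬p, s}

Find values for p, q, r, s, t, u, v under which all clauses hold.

p=True, q=True, r=False, s=True, t=False, u=True, v=False

Branch on p: take p = True.
  then t is forced to False.
  then v is forced to False.
  then r is forced to False.
  then u is forced to True.
  then s is forced to True.
  then q is forced to True.
Every clause has at least one true literal under this assignment.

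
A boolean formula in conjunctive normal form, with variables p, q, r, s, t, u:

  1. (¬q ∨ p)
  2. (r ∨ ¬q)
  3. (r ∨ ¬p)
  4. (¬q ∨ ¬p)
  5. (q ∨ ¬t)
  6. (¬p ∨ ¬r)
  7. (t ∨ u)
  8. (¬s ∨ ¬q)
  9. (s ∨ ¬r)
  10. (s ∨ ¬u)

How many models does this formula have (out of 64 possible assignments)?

Satisfying assignments:
  p=0 q=0 r=0 s=1 t=0 u=1
  p=0 q=0 r=1 s=1 t=0 u=1
That's 2 in total.

2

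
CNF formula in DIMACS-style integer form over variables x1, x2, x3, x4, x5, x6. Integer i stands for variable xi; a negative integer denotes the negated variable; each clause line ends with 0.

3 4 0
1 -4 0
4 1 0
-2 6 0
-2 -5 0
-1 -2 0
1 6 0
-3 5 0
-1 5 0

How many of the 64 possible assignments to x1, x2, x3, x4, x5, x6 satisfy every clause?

6

The models are:
  x1=T x2=F x3=F x4=T x5=T x6=F
  x1=T x2=F x3=F x4=T x5=T x6=T
  x1=T x2=F x3=T x4=F x5=T x6=F
  x1=T x2=F x3=T x4=F x5=T x6=T
  x1=T x2=F x3=T x4=T x5=T x6=F
  x1=T x2=F x3=T x4=T x5=T x6=T
Count: 6.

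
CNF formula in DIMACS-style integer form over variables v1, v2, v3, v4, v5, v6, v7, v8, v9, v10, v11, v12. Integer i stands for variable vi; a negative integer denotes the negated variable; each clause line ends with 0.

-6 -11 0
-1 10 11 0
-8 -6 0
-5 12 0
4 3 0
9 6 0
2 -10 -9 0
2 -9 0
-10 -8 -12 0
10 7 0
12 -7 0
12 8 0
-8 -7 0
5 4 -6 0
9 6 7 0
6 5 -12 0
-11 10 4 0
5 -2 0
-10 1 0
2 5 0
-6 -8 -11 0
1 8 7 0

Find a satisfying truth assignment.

v1=T, v2=T, v3=F, v4=T, v5=T, v6=T, v7=F, v8=F, v9=T, v10=T, v11=F, v12=T

Check each clause:
  1. (~v6 \/ ~v11) — ~v11 is true.
  2. (~v1 \/ v10 \/ v11) — v10 is true.
  3. (~v8 \/ ~v6) — ~v8 is true.
  4. (~v5 \/ v12) — v12 is true.
  5. (v4 \/ v3) — v4 is true.
  6. (v9 \/ v6) — v9 is true.
  7. (v2 \/ ~v10 \/ ~v9) — v2 is true.
  8. (v2 \/ ~v9) — v2 is true.
  9. (~v12 \/ ~v8 \/ ~v10) — ~v8 is true.
  10. (v10 \/ v7) — v10 is true.
  11. (~v7 \/ v12) — ~v7 is true.
  12. (v8 \/ v12) — v12 is true.
  13. (~v8 \/ ~v7) — ~v8 is true.
  14. (~v6 \/ v4 \/ v5) — v4 is true.
  15. (v9 \/ v7 \/ v6) — v9 is true.
  16. (v6 \/ ~v12 \/ v5) — v5 is true.
  17. (~v11 \/ v10 \/ v4) — v10 is true.
  18. (v5 \/ ~v2) — v5 is true.
  19. (v1 \/ ~v10) — v1 is true.
  20. (v5 \/ v2) — v2 is true.
  21. (~v11 \/ ~v8 \/ ~v6) — ~v8 is true.
  22. (v1 \/ v8 \/ v7) — v1 is true.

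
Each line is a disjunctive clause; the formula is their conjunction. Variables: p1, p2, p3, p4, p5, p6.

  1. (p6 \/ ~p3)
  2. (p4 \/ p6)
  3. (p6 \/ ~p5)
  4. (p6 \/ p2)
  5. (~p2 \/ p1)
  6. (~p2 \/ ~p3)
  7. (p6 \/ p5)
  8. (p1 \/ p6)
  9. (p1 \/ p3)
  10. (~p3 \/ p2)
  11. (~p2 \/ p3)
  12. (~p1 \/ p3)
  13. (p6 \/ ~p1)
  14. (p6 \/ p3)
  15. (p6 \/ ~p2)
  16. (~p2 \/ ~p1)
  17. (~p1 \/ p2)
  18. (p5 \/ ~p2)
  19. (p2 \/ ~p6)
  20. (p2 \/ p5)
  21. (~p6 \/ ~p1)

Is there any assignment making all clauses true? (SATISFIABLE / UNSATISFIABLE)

p2 = True:
  propagation gives p1=True; an empty clause results — contradiction.
p2 = False:
  propagation gives p6=True; an empty clause results — contradiction.
Every branch closes, so no satisfying assignment exists.

UNSATISFIABLE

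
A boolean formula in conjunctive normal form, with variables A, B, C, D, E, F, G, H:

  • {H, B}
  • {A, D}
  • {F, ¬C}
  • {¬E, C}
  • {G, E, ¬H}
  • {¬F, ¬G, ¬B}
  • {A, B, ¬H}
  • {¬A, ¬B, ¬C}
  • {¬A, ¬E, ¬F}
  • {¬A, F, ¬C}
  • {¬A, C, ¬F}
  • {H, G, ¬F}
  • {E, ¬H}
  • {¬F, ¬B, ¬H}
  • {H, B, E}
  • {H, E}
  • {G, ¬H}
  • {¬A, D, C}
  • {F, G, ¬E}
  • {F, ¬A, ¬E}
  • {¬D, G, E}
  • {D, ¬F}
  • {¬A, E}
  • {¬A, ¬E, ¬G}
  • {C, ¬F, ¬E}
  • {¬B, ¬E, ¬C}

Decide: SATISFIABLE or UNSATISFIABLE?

E = True:
  propagation gives C=True, F=True, A=False, D=True; an empty clause results — contradiction.
E = False:
  propagation gives H=False; an empty clause results — contradiction.
Every branch closes, so no satisfying assignment exists.

UNSATISFIABLE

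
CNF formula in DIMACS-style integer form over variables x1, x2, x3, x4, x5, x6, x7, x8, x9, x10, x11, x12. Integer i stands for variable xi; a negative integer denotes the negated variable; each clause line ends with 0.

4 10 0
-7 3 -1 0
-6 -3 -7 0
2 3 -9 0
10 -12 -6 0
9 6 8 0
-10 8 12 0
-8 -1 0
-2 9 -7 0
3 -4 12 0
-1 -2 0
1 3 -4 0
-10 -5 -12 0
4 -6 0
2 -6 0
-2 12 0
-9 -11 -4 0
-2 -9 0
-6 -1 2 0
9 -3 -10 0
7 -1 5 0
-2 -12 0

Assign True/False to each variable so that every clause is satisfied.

x1=0, x2=0, x3=1, x4=1, x5=0, x6=0, x7=0, x8=0, x9=1, x10=0, x11=0, x12=1

x11 occurs only negated in the remaining clauses — set x11 = False.
Branch on x1: take x1 = False.
The remaining clauses are satisfied by x2 = False, x3 = True, x4 = True, x5 = False, x6 = False, x7 = False, x8 = False, x9 = True, x10 = False, x12 = True.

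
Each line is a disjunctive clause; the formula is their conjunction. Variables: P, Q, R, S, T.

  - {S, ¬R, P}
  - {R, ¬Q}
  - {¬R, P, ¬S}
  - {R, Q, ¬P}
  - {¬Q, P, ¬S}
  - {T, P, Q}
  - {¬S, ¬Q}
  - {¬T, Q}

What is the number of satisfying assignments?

4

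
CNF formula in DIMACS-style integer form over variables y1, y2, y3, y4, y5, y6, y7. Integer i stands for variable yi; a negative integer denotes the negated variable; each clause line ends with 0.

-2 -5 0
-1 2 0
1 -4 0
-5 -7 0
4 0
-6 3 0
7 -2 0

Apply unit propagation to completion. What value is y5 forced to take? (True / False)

Unit clause (y4) sets y4 = True.
(y1 | ~y4) with y4 = True leaves only y1, so y1 = True.
From (~y1 | y2) and y1 = True: y2 = True.
In (~y5 | ~y2), ~y2 is now false; ~y5 must hold, so y5 = False.

False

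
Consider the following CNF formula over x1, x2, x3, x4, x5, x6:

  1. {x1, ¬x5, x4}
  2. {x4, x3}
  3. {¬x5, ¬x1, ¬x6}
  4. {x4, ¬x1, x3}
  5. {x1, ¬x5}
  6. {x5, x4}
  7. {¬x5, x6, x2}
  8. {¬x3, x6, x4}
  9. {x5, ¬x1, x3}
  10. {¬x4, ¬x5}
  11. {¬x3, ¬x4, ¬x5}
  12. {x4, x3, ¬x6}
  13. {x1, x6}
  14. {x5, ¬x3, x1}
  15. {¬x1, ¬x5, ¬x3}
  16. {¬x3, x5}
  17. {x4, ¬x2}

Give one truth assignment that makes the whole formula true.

x1=0, x2=1, x3=0, x4=1, x5=0, x6=1

Try x1 = False.
  then x5 is forced to False.
  then x4 is forced to True.
  then x6 is forced to True.
  then x3 is forced to False.
x2 is now unconstrained; take x2 = True.
Check each clause:
  1. {x1, x4, ¬x5} — ¬x5 is true.
  2. {x4, x3} — x4 is true.
  3. {¬x5, ¬x1, ¬x6} — ¬x5 is true.
  4. {x3, ¬x1, x4} — x4 is true.
  5. {x1, ¬x5} — ¬x5 is true.
  6. {x5, x4} — x4 is true.
  7. {¬x5, x6, x2} — x2 is true.
  8. {x6, ¬x3, x4} — x4 is true.
  9. {x3, ¬x1, x5} — ¬x1 is true.
  10. {¬x4, ¬x5} — ¬x5 is true.
  11. {¬x3, ¬x5, ¬x4} — ¬x5 is true.
  12. {x3, x4, ¬x6} — x4 is true.
  13. {x6, x1} — x6 is true.
  14. {¬x3, x5, x1} — ¬x3 is true.
  15. {¬x3, ¬x1, ¬x5} — ¬x5 is true.
  16. {x5, ¬x3} — ¬x3 is true.
  17. {x4, ¬x2} — x4 is true.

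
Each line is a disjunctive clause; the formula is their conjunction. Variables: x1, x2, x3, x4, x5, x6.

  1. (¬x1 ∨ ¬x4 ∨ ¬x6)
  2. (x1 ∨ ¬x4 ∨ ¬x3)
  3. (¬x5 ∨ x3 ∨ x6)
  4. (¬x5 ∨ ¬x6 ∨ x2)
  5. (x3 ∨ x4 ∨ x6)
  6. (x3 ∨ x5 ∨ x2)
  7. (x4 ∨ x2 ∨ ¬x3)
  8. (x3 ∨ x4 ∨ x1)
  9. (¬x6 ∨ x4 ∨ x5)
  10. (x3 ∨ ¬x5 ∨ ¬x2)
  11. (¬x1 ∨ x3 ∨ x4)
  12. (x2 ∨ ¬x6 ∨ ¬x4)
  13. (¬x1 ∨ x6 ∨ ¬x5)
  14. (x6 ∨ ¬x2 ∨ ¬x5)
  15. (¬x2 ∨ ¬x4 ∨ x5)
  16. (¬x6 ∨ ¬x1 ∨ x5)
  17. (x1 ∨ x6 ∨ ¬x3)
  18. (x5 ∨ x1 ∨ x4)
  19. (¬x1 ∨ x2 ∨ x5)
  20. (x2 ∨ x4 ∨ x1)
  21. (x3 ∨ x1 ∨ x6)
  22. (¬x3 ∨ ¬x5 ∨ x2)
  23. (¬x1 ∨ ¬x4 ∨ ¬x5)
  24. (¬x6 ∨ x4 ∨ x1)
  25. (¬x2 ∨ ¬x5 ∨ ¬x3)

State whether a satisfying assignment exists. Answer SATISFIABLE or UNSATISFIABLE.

SATISFIABLE

Try x1 = True.
For the remaining variables, x2 = True, x3 = True, x4 = False, x5 = False, x6 = False works.
So x1=T, x2=T, x3=T, x4=F, x5=F, x6=F is a satisfying assignment.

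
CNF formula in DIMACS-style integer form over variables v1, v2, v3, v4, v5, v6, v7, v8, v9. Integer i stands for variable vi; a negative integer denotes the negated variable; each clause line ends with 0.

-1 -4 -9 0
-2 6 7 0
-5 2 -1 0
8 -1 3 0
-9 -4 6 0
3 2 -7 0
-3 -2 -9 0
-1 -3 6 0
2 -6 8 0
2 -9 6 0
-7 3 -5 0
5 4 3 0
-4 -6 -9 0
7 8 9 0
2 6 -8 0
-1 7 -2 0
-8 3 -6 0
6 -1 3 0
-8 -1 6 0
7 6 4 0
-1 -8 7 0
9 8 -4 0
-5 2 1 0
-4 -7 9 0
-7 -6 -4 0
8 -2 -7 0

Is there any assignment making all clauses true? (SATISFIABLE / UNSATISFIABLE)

SATISFIABLE

Branch on v1: take v1 = False.
Branch on v2: take v2 = False.
  then v5 is forced to False.
For the remaining variables, v3 = True, v4 = True, v6 = True, v7 = False, v8 = True, v9 = False works.
So v1=F, v2=F, v3=T, v4=T, v5=F, v6=T, v7=F, v8=T, v9=F is a satisfying assignment.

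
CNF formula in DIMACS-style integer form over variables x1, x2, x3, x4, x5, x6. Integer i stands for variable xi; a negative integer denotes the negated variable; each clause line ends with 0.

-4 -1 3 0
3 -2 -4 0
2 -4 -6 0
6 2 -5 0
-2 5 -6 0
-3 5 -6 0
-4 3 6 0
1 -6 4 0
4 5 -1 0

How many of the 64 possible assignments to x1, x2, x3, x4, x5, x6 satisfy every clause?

Case analysis on x4 and x6:
  x4=T, x6=T: remaining (x1,x2,x3,x5) ∈ {(F,T,T,T); (T,T,T,T)} — 2.
  x4=T, x6=F: x1 free; 3 ways for (x2,x3,x5) × 2^1 = 6.
  x4=F, x6=T: remaining (x1,x2,x3,x5) ∈ {(T,F,F,T); (T,F,T,T); (T,T,F,T); (T,T,T,T)} — 4.
  x4=F, x6=F: x3 free; 4 ways for (x1,x2,x5) × 2^1 = 8.
Total: 2 + 6 + 4 + 8 = 20.

20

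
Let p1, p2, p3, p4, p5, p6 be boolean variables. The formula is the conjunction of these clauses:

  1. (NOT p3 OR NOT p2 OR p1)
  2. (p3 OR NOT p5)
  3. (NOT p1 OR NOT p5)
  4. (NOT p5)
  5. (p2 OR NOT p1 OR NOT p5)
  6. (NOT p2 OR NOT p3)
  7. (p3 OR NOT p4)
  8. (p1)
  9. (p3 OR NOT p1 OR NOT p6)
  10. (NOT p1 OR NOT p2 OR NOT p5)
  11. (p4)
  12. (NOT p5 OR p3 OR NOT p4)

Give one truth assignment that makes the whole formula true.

Unit propagation: (NOT p5) forces p5 = False.
The clause (p1) is unit: p1 must be True.
The clause (p4) is unit: p4 must be True.
Unit propagation: (p3) forces p3 = True.
(NOT p2) is a unit clause, so p2 = False.
p6 is now unconstrained; take p6 = False.
Every clause has at least one true literal under this assignment.

p1 = 1, p2 = 0, p3 = 1, p4 = 1, p5 = 0, p6 = 0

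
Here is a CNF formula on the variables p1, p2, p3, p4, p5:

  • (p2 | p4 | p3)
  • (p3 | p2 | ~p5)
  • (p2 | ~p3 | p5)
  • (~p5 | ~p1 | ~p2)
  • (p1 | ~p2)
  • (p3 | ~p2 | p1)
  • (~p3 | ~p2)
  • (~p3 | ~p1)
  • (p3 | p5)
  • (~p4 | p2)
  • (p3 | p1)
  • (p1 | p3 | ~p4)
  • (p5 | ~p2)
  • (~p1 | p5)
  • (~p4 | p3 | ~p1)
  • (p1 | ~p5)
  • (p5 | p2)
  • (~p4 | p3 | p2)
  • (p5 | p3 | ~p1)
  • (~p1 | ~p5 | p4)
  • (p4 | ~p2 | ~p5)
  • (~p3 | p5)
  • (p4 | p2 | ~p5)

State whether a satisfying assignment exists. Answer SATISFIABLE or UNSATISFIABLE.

p2 = True:
  propagation gives p1=True, p5=False; an empty clause results — contradiction.
p2 = False:
  propagation gives p4=False, p3=True, p5=True; an empty clause results — contradiction.
Every branch closes, so no satisfying assignment exists.

UNSATISFIABLE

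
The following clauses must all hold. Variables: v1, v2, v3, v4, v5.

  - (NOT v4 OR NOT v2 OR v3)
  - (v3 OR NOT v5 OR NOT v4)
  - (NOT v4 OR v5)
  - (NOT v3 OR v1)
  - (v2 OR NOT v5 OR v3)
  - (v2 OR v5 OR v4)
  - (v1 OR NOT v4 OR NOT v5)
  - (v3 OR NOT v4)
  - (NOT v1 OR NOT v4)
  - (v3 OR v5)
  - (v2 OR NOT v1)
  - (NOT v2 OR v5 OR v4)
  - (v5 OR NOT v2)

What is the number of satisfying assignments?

3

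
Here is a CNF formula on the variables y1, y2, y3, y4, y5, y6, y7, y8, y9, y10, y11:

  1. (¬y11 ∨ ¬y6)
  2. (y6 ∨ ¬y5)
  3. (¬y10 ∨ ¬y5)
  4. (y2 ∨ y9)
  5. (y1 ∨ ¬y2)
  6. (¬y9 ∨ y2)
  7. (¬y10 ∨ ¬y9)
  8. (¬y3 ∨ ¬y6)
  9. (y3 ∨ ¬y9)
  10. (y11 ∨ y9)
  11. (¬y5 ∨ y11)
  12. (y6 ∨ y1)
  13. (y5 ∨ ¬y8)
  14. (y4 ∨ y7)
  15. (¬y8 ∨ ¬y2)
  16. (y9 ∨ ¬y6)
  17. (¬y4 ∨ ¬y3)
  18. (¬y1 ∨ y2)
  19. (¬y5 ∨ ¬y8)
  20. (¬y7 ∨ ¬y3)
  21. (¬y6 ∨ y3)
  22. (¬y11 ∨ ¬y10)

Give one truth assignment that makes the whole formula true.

y8 occurs only negated in the remaining clauses — set y8 = False.
y10 occurs only negated in the remaining clauses — set y10 = False.
Try y1 = True.
  then y2 is forced to True.
Set y3 = False and propagate.
  then y9 is forced to False.
  then y11 is forced to True.
  then y6 is forced to False.
  then y5 is forced to False.
Try y4 = False.
  then y7 is forced to True.

y1=1  y2=1  y3=0  y4=0  y5=0  y6=0  y7=1  y8=0  y9=0  y10=0  y11=1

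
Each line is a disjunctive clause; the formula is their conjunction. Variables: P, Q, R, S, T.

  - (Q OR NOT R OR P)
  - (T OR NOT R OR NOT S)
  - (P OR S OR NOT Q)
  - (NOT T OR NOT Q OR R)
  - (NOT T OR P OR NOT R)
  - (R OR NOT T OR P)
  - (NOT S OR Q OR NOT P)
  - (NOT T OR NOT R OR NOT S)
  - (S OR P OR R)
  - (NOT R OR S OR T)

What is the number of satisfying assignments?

8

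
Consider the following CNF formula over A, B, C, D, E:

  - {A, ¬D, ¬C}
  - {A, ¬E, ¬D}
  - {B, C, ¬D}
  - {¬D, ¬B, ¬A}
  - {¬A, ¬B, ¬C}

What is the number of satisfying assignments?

Split on A, then D.
  A=T, D=T: remaining (B,C,E) ∈ {(F,T,F); (F,T,T)} — 2.
  A=T, D=F: E free; 3 ways for (B,C) × 2^1 = 6.
  A=F, D=T: remaining (B,C,E) ∈ {(T,F,F)} — 1.
  A=F, D=F: B, C, E free → 2^3 = 8.
Total: 2 + 6 + 1 + 8 = 17.

17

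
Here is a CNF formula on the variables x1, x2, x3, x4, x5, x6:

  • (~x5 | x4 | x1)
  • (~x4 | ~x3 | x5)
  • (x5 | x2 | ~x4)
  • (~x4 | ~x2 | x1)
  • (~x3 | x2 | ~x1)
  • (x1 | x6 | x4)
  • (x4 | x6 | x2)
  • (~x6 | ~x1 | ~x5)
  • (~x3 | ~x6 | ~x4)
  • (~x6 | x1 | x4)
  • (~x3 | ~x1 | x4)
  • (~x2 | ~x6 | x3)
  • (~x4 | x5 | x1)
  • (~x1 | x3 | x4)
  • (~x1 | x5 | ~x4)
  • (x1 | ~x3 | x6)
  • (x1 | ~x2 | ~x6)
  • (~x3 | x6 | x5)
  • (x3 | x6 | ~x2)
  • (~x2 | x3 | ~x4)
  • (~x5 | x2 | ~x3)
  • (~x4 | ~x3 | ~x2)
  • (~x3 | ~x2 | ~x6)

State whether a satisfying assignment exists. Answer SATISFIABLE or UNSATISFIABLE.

SATISFIABLE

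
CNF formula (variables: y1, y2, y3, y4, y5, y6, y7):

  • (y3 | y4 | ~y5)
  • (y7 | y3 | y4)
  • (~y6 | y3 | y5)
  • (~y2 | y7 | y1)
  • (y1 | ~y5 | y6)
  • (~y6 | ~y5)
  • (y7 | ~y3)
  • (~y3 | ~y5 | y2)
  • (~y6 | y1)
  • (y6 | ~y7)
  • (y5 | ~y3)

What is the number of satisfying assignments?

5

The models are:
  y1=0 y2=0 y3=0 y4=1 y5=0 y6=0 y7=0
  y1=1 y2=0 y3=0 y4=1 y5=0 y6=0 y7=0
  y1=1 y2=0 y3=0 y4=1 y5=1 y6=0 y7=0
  y1=1 y2=1 y3=0 y4=1 y5=0 y6=0 y7=0
  y1=1 y2=1 y3=0 y4=1 y5=1 y6=0 y7=0
That's 5 in total.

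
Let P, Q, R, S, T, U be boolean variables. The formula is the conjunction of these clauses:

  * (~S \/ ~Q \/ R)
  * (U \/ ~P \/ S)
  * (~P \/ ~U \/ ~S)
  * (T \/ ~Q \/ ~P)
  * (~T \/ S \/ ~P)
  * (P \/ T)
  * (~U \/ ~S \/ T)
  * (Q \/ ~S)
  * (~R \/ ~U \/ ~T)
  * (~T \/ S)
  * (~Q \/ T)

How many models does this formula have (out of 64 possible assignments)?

The models are:
  P=0 Q=1 R=1 S=1 T=1 U=0
  P=1 Q=0 R=0 S=0 T=0 U=1
  P=1 Q=0 R=1 S=0 T=0 U=1
  P=1 Q=1 R=1 S=1 T=1 U=0
That's 4 in total.

4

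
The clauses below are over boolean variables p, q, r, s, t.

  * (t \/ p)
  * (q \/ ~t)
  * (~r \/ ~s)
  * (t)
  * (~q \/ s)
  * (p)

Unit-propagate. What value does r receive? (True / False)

False

(t) stands alone — t = True.
(~t \/ q) with t = True leaves only q, so q = True.
In (s \/ ~q), ~q is now false; s must hold, so s = True.
(~s \/ ~r): since s = True, the clause reduces to (~r). r = False.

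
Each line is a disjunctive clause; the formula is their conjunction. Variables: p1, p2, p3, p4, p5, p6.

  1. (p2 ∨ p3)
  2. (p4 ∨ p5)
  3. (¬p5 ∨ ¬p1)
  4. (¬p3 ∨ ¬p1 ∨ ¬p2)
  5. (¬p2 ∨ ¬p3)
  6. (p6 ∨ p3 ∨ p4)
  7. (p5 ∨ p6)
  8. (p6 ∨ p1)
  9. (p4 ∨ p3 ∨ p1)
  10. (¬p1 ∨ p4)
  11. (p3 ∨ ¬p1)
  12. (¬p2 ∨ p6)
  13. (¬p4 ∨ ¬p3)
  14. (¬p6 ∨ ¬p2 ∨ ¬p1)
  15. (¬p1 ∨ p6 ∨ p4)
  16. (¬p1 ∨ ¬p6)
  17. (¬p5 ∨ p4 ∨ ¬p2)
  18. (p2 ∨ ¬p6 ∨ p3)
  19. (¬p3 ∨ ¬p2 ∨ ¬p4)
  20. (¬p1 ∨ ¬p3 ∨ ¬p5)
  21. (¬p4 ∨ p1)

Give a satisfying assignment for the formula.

p1=F, p2=F, p3=T, p4=F, p5=T, p6=T

Set p1 = False and propagate.
  then p6 is forced to True.
  then p4 is forced to False.
  then p5 is forced to True.
  then p3 is forced to True.
  then p2 is forced to False.
Every clause has at least one true literal under this assignment.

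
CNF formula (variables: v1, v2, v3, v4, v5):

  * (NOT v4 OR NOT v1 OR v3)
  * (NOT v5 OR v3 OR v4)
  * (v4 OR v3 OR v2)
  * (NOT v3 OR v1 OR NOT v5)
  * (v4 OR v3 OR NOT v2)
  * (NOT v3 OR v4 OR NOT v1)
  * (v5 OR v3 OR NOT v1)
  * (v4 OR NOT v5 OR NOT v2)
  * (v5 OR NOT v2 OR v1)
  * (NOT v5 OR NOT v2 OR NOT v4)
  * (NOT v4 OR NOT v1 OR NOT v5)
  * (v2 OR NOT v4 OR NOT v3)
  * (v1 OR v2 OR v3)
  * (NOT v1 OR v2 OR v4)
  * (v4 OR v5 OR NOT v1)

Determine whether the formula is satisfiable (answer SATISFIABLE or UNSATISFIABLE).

Branch on v1: take v1 = False.
Try v2 = False.
  then v3 is forced to True.
  then v5 is forced to False.
  then v4 is forced to False.
Every clause has at least one true literal under this assignment.
So v1=False, v2=False, v3=True, v4=False, v5=False is a satisfying assignment.

SATISFIABLE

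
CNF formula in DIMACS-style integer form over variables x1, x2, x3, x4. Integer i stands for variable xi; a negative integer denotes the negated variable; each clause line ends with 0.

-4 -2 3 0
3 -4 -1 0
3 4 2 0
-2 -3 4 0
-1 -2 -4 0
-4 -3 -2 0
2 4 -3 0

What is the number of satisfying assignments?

The models are:
  x1=F x2=F x3=F x4=T
  x1=F x2=F x3=T x4=T
  x1=F x2=T x3=F x4=F
  x1=T x2=F x3=T x4=T
  x1=T x2=T x3=F x4=F
That's 5 in total.

5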